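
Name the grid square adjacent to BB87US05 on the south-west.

BB87ts94

Longitude extended square 0; −1 → -1, wraps to 9, carry into subsquare.
Longitude subsquare u = 20; −1 → 19 = t.
Latitude extended square 5; −1 → 4.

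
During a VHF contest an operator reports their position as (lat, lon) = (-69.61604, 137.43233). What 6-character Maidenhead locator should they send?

PC80rj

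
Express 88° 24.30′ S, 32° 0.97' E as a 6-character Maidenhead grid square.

KA61ao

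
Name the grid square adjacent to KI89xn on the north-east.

KI99ao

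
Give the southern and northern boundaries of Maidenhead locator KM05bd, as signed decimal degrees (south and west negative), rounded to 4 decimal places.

35.1250, 35.1667

Field K=10, M=12: +10·20° lon, +12·10° lat → SW at lon 20°, lat 30°.
Square 0, 5: +0·2° lon, +5·1° lat → SW at lon 20°, lat 35°.
Subsquare b=1, d=3: +1·0.0833333° lon, +3·0.0416667° lat → SW at lon 20.0833°, lat 35.125°.
Cell spans 0.0833333° lon × 0.0416667° lat.
south 35.1250, north 35.1667.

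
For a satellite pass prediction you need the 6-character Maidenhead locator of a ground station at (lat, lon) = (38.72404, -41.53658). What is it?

GM98fr

Add 180° to longitude and 90° to latitude: 138.4634, 128.7240.
Field: 138.4634/20 → 6 → G, 128.7240/10 → 12 → M; chars GM.
Square: 18.4634/2 → 9, 8.7240/1 → 8; chars 98.
Subsquare: 0.4634/0.0833333 → 5 → f, 0.7240/0.0416667 → 17 → r; chars fr.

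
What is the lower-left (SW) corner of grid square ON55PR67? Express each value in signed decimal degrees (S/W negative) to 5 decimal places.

45.73750, 111.30000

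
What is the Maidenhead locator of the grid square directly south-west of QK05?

Longitude square 0; −1 → -1, wraps to 9, carry into field.
Longitude field Q = 16; −1 → 15 = P.
Latitude square 5; −1 → 4.

PK94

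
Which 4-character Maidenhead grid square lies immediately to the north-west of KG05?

Longitude square 0; −1 → -1, wraps to 9, carry into field.
Longitude field K = 10; −1 → 9 = J.
Latitude square 5; +1 → 6.

JG96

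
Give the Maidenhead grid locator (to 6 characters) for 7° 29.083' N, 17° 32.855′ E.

Shift to the Maidenhead origin (180°W, 90°S): lon 197.5476, lat 97.4847.
Field: lon ⌊197.5476/20⌋ = 9 → J; lat ⌊97.4847/10⌋ = 9 → J.
Square: lon ⌊17.5476/2⌋ = 8; lat ⌊7.4847/1⌋ = 7.
Subsquare: lon ⌊1.5476/0.0833333⌋ = 18 → s; lat ⌊0.4847/0.0416667⌋ = 11 → l.

JJ87sl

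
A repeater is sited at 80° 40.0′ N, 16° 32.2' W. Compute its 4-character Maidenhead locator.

Add 180° to longitude and 90° to latitude: 163.46, 170.67.
Field: lon ⌊163.46/20⌋ = 8 → I; lat ⌊170.67/10⌋ = 17 → R.
Square: lon ⌊3.46/2⌋ = 1; lat ⌊0.67/1⌋ = 0.

IR10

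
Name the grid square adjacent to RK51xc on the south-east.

RK61ab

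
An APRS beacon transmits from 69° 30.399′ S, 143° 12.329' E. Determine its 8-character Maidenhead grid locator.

QC10ol48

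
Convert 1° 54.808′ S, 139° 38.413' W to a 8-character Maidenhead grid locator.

Offset from 180°W / 90°S: lon 40.35978°, lat 88.08653°.
Field (20°×10°, letters A–R): 40.35978/20 → 2 → C, 88.08653/10 → 8 → I; chars CI.
Square (2°×1°, digits 0–9): 0.35978/2 → 0, 8.08653/1 → 8; chars 08.
Subsquare (5′×2.5′, letters a–x): 0.35978/0.0833333 → 4 → e, 0.08653/0.0416667 → 2 → c; chars ec.
Extended square (30″×15″, digits 0–9): 0.02645/0.00833333 → 3, 0.00320/0.00416667 → 0; chars 30.

CI08ec30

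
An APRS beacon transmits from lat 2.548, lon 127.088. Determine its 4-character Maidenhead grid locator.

Shift to the Maidenhead origin (180°W, 90°S): lon 307.09, lat 92.55.
Field (20°×10°, letters A–R): lon ⌊307.09/20⌋ = 15 → P; lat ⌊92.55/10⌋ = 9 → J.
Square (2°×1°, digits 0–9): lon ⌊7.09/2⌋ = 3; lat ⌊2.55/1⌋ = 2.

PJ32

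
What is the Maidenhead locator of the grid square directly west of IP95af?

IP85xf

Longitude subsquare a = 0; −1 → -1, wraps to 23 = x, carry into square.
Longitude square 9; −1 → 8.
The latitude characters are unchanged.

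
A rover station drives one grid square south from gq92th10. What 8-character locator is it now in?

GQ92tg19

Latitude extended square 0; −1 → -1, wraps to 9, carry into subsquare.
Latitude subsquare h = 7; −1 → 6 = g.
The longitude characters are unchanged.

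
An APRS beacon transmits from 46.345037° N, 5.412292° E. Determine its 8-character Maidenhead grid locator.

JN26qi92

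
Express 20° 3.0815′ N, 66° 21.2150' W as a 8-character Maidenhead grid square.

FL60tb72

Add 180° to longitude and 90° to latitude: 113.64642, 110.05136.
Field: lon ⌊113.64642/20⌋ = 5 → F; lat ⌊110.05136/10⌋ = 11 → L.
Square: lon ⌊13.64642/2⌋ = 6; lat ⌊0.05136/1⌋ = 0.
Subsquare: lon ⌊1.64642/0.0833333⌋ = 19 → t; lat ⌊0.05136/0.0416667⌋ = 1 → b.
Extended square: lon ⌊0.06308/0.00833333⌋ = 7; lat ⌊0.00969/0.00416667⌋ = 2.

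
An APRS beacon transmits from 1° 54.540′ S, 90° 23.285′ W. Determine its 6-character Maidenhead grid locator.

EI48tc

Offset from 180°W / 90°S: lon 89.6119°, lat 88.0910°.
Field: lon ⌊89.6119/20⌋ = 4 → E; lat ⌊88.0910/10⌋ = 8 → I.
Square: lon ⌊9.6119/2⌋ = 4; lat ⌊8.0910/1⌋ = 8.
Subsquare: lon ⌊1.6119/0.0833333⌋ = 19 → t; lat ⌊0.0910/0.0416667⌋ = 2 → c.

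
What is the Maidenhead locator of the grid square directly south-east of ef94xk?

FF04aj

Longitude subsquare x = 23; +1 → 24, wraps to 0 = a, carry into square.
Longitude square 9; +1 → 10, wraps to 0, carry into field.
Longitude field E = 4; +1 → 5 = F.
Latitude subsquare k = 10; −1 → 9 = j.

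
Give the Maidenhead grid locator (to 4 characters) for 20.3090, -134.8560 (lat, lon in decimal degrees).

CL20

Shift to the Maidenhead origin (180°W, 90°S): lon 45.14, lat 110.31.
Field: 45.14/20 → 2 → C, 110.31/10 → 11 → L; chars CL.
Square: 5.14/2 → 2, 0.31/1 → 0; chars 20.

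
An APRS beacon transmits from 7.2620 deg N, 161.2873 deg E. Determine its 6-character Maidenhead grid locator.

RJ07pg

Add 180° to longitude and 90° to latitude: 341.2873, 97.2620.
Field (20°×10°, letters A–R): 341.2873/20 → 17 → R, 97.2620/10 → 9 → J; chars RJ.
Square (2°×1°, digits 0–9): 1.2873/2 → 0, 7.2620/1 → 7; chars 07.
Subsquare (5′×2.5′, letters a–x): 1.2873/0.0833333 → 15 → p, 0.2620/0.0416667 → 6 → g; chars pg.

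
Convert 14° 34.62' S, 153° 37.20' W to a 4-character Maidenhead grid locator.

BH35

Shift to the Maidenhead origin (180°W, 90°S): lon 26.38, lat 75.42.
Field: 26.38/20 → 1 → B, 75.42/10 → 7 → H; chars BH.
Square: 6.38/2 → 3, 5.42/1 → 5; chars 35.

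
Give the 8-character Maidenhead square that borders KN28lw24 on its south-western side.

KN28lw13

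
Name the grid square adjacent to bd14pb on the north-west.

Longitude subsquare p = 15; −1 → 14 = o.
Latitude subsquare b = 1; +1 → 2 = c.

BD14oc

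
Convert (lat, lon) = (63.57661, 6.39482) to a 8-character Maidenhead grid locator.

JP33en78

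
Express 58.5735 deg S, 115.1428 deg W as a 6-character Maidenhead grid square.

DD21kk

Add 180° to longitude and 90° to latitude: 64.8572, 31.4265.
Field: lon ⌊64.8572/20⌋ = 3 → D; lat ⌊31.4265/10⌋ = 3 → D.
Square: lon ⌊4.8572/2⌋ = 2; lat ⌊1.4265/1⌋ = 1.
Subsquare: lon ⌊0.8572/0.0833333⌋ = 10 → k; lat ⌊0.4265/0.0416667⌋ = 10 → k.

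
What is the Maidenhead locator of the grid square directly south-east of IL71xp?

Longitude subsquare x = 23; +1 → 24, wraps to 0 = a, carry into square.
Longitude square 7; +1 → 8.
Latitude subsquare p = 15; −1 → 14 = o.

IL81ao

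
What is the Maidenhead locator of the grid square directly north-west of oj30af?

Longitude subsquare a = 0; −1 → -1, wraps to 23 = x, carry into square.
Longitude square 3; −1 → 2.
Latitude subsquare f = 5; +1 → 6 = g.

OJ20xg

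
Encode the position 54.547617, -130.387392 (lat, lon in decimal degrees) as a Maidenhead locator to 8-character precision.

CO44tn31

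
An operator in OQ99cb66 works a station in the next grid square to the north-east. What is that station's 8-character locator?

OQ99cb77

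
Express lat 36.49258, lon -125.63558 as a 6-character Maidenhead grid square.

CM76el

Offset from 180°W / 90°S: lon 54.3644°, lat 126.4926°.
Field (20°×10°, letters A–R): lon ⌊54.3644/20⌋ = 2 → C; lat ⌊126.4926/10⌋ = 12 → M.
Square (2°×1°, digits 0–9): lon ⌊14.3644/2⌋ = 7; lat ⌊6.4926/1⌋ = 6.
Subsquare (5′×2.5′, letters a–x): lon ⌊0.3644/0.0833333⌋ = 4 → e; lat ⌊0.4926/0.0416667⌋ = 11 → l.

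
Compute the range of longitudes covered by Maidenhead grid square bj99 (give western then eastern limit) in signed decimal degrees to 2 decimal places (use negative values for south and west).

Field B=1, J=9: +1·20° lon, +9·10° lat → SW at lon -160°, lat 0°.
Square 9, 9: +9·2° lon, +9·1° lat → SW at lon -142°, lat 9°.
Cell spans 2° lon × 1° lat.
west -142.00, east -140.00.

-142.00, -140.00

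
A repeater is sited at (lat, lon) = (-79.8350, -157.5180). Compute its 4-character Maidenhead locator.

Add 180° to longitude and 90° to latitude: 22.48, 10.17.
Field: lon ⌊22.48/20⌋ = 1 → B; lat ⌊10.17/10⌋ = 1 → B.
Square: lon ⌊2.48/2⌋ = 1; lat ⌊0.17/1⌋ = 0.

BB10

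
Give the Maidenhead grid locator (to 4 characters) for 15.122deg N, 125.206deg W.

CK75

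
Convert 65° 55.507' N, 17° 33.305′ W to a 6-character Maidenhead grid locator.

Add 180° to longitude and 90° to latitude: 162.4449, 155.9251.
Field (20°×10°, letters A–R): lon ⌊162.4449/20⌋ = 8 → I; lat ⌊155.9251/10⌋ = 15 → P.
Square (2°×1°, digits 0–9): lon ⌊2.4449/2⌋ = 1; lat ⌊5.9251/1⌋ = 5.
Subsquare (5′×2.5′, letters a–x): lon ⌊0.4449/0.0833333⌋ = 5 → f; lat ⌊0.9251/0.0416667⌋ = 22 → w.

IP15fw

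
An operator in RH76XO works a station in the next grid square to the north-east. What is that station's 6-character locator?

Longitude subsquare x = 23; +1 → 24, wraps to 0 = a, carry into square.
Longitude square 7; +1 → 8.
Latitude subsquare o = 14; +1 → 15 = p.

RH86ap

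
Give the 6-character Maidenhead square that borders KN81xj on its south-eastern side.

Longitude subsquare x = 23; +1 → 24, wraps to 0 = a, carry into square.
Longitude square 8; +1 → 9.
Latitude subsquare j = 9; −1 → 8 = i.

KN91ai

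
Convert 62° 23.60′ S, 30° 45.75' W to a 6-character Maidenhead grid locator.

HC47oo

Offset from 180°W / 90°S: lon 149.2375°, lat 27.6067°.
Field: 149.2375/20 → 7 → H, 27.6067/10 → 2 → C; chars HC.
Square: 9.2375/2 → 4, 7.6067/1 → 7; chars 47.
Subsquare: 1.2375/0.0833333 → 14 → o, 0.6067/0.0416667 → 14 → o; chars oo.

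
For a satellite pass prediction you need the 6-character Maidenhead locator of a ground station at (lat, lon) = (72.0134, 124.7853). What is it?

Shift to the Maidenhead origin (180°W, 90°S): lon 304.7853, lat 162.0134.
Field: 304.7853/20 → 15 → P, 162.0134/10 → 16 → Q; chars PQ.
Square: 4.7853/2 → 2, 2.0134/1 → 2; chars 22.
Subsquare: 0.7853/0.0833333 → 9 → j, 0.0134/0.0416667 → 0 → a; chars ja.

PQ22ja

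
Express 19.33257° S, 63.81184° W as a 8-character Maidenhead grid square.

Add 180° to longitude and 90° to latitude: 116.18816, 70.66743.
Field (20°×10°, letters A–R): lon ⌊116.18816/20⌋ = 5 → F; lat ⌊70.66743/10⌋ = 7 → H.
Square (2°×1°, digits 0–9): lon ⌊16.18816/2⌋ = 8; lat ⌊0.66743/1⌋ = 0.
Subsquare (5′×2.5′, letters a–x): lon ⌊0.18816/0.0833333⌋ = 2 → c; lat ⌊0.66743/0.0416667⌋ = 16 → q.
Extended square (30″×15″, digits 0–9): lon ⌊0.02149/0.00833333⌋ = 2; lat ⌊0.00076/0.00416667⌋ = 0.

FH80cq20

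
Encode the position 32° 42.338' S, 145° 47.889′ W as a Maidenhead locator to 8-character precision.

Add 180° to longitude and 90° to latitude: 34.20185, 57.29437.
Field: lon ⌊34.20185/20⌋ = 1 → B; lat ⌊57.29437/10⌋ = 5 → F.
Square: lon ⌊14.20185/2⌋ = 7; lat ⌊7.29437/1⌋ = 7.
Subsquare: lon ⌊0.20185/0.0833333⌋ = 2 → c; lat ⌊0.29437/0.0416667⌋ = 7 → h.
Extended square: lon ⌊0.03518/0.00833333⌋ = 4; lat ⌊0.00270/0.00416667⌋ = 0.

BF77ch40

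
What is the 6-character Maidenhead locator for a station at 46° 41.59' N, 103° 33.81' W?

DN86fq

Add 180° to longitude and 90° to latitude: 76.4365, 136.6932.
Field (20°×10°, letters A–R): 76.4365/20 → 3 → D, 136.6932/10 → 13 → N; chars DN.
Square (2°×1°, digits 0–9): 16.4365/2 → 8, 6.6932/1 → 6; chars 86.
Subsquare (5′×2.5′, letters a–x): 0.4365/0.0833333 → 5 → f, 0.6932/0.0416667 → 16 → q; chars fq.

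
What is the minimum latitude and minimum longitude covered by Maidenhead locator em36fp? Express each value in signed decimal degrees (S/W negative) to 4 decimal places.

36.6250, -93.5833

Field E=4, M=12: +4·20° lon, +12·10° lat → SW at lon -100°, lat 30°.
Square 3, 6: +3·2° lon, +6·1° lat → SW at lon -94°, lat 36°.
Subsquare f=5, p=15: +5·0.0833333° lon, +15·0.0416667° lat → SW at lon -93.5833°, lat 36.625°.
latitude 36.6250, longitude -93.5833.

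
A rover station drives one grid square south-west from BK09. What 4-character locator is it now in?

AK98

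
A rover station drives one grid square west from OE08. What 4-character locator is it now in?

NE98

Longitude square 0; −1 → -1, wraps to 9, carry into field.
Longitude field O = 14; −1 → 13 = N.
The latitude characters are unchanged.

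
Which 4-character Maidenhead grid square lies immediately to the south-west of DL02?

CL91

Longitude square 0; −1 → -1, wraps to 9, carry into field.
Longitude field D = 3; −1 → 2 = C.
Latitude square 2; −1 → 1.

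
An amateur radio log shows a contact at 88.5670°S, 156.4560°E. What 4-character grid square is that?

QA81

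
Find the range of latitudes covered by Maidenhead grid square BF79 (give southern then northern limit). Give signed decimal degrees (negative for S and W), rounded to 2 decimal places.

Field B=1, F=5: +1·20° lon, +5·10° lat → SW at lon -160°, lat -40°.
Square 7, 9: +7·2° lon, +9·1° lat → SW at lon -146°, lat -31°.
Cell spans 2° lon × 1° lat.
south -31.00, north -30.00.

-31.00, -30.00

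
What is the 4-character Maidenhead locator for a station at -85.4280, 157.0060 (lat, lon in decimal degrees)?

QA84

Add 180° to longitude and 90° to latitude: 337.01, 4.57.
Field: lon ⌊337.01/20⌋ = 16 → Q; lat ⌊4.57/10⌋ = 0 → A.
Square: lon ⌊17.01/2⌋ = 8; lat ⌊4.57/1⌋ = 4.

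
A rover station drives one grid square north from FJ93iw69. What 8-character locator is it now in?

FJ93ix60

Latitude extended square 9; +1 → 10, wraps to 0, carry into subsquare.
Latitude subsquare w = 22; +1 → 23 = x.
The longitude characters are unchanged.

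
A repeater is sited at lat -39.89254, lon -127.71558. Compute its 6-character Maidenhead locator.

CF60dc

Add 180° to longitude and 90° to latitude: 52.2844, 50.1075.
Field: lon ⌊52.2844/20⌋ = 2 → C; lat ⌊50.1075/10⌋ = 5 → F.
Square: lon ⌊12.2844/2⌋ = 6; lat ⌊0.1075/1⌋ = 0.
Subsquare: lon ⌊0.2844/0.0833333⌋ = 3 → d; lat ⌊0.1075/0.0416667⌋ = 2 → c.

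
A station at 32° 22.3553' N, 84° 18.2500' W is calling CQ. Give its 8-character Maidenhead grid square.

EM72ui39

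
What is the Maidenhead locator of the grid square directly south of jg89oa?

Latitude subsquare a = 0; −1 → -1, wraps to 23 = x, carry into square.
Latitude square 9; −1 → 8.
The longitude characters are unchanged.

JG88ox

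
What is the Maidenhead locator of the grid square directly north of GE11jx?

Latitude subsquare x = 23; +1 → 24, wraps to 0 = a, carry into square.
Latitude square 1; +1 → 2.
The longitude characters are unchanged.

GE12ja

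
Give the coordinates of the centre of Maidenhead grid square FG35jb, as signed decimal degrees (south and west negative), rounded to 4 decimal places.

-24.9375, -73.2083

Field F=5, G=6: +5·20° lon, +6·10° lat → SW at lon -80°, lat -30°.
Square 3, 5: +3·2° lon, +5·1° lat → SW at lon -74°, lat -25°.
Subsquare j=9, b=1: +9·0.0833333° lon, +1·0.0416667° lat → SW at lon -73.25°, lat -24.9583°.
Cell spans 0.0833333° lon × 0.0416667° lat. Centre is SW corner plus half of each.
latitude -24.9375, longitude -73.2083.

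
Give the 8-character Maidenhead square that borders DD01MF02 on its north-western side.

DD01lf93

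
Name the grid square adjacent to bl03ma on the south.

Latitude subsquare a = 0; −1 → -1, wraps to 23 = x, carry into square.
Latitude square 3; −1 → 2.
The longitude characters are unchanged.

BL02mx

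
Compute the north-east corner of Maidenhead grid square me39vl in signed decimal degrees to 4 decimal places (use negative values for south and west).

-40.5000, 67.8333

Field M=12, E=4: +12·20° lon, +4·10° lat → SW at lon 60°, lat -50°.
Square 3, 9: +3·2° lon, +9·1° lat → SW at lon 66°, lat -41°.
Subsquare v=21, l=11: +21·0.0833333° lon, +11·0.0416667° lat → SW at lon 67.75°, lat -40.5417°.
Cell spans 0.0833333° lon × 0.0416667° lat. NE corner is SW corner plus one full cell.
latitude -40.5000, longitude 67.8333.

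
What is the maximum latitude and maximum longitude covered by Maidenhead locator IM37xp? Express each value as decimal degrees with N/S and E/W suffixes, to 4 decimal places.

37.6667° N, 12.0000° W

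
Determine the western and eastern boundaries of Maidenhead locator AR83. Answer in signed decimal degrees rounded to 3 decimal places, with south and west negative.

-164.000, -162.000

Field A=0, R=17: +0·20° lon, +17·10° lat → SW at lon -180°, lat 80°.
Square 8, 3: +8·2° lon, +3·1° lat → SW at lon -164°, lat 83°.
Cell spans 2° lon × 1° lat.
west -164.000, east -162.000.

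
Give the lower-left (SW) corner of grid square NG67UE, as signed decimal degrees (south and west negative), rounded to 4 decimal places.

Field N=13, G=6: +13·20° lon, +6·10° lat → SW at lon 80°, lat -30°.
Square 6, 7: +6·2° lon, +7·1° lat → SW at lon 92°, lat -23°.
Subsquare u=20, e=4: +20·0.0833333° lon, +4·0.0416667° lat → SW at lon 93.6667°, lat -22.8333°.
latitude -22.8333, longitude 93.6667.

-22.8333, 93.6667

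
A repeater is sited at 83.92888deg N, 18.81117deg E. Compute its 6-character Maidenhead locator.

Add 180° to longitude and 90° to latitude: 198.8112, 173.9289.
Field (20°×10°, letters A–R): 198.8112/20 → 9 → J, 173.9289/10 → 17 → R; chars JR.
Square (2°×1°, digits 0–9): 18.8112/2 → 9, 3.9289/1 → 3; chars 93.
Subsquare (5′×2.5′, letters a–x): 0.8112/0.0833333 → 9 → j, 0.9289/0.0416667 → 22 → w; chars jw.

JR93jw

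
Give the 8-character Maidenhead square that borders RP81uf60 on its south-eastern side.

RP81ue79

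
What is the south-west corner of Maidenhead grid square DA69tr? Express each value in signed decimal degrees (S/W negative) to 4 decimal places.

-80.2917, -106.4167

Field D=3, A=0: +3·20° lon, +0·10° lat → SW at lon -120°, lat -90°.
Square 6, 9: +6·2° lon, +9·1° lat → SW at lon -108°, lat -81°.
Subsquare t=19, r=17: +19·0.0833333° lon, +17·0.0416667° lat → SW at lon -106.417°, lat -80.2917°.
latitude -80.2917, longitude -106.4167.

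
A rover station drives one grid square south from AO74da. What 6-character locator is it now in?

Latitude subsquare a = 0; −1 → -1, wraps to 23 = x, carry into square.
Latitude square 4; −1 → 3.
The longitude characters are unchanged.

AO73dx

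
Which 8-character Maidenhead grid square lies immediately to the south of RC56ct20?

RC56cs29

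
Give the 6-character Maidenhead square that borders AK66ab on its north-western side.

AK56xc

Longitude subsquare a = 0; −1 → -1, wraps to 23 = x, carry into square.
Longitude square 6; −1 → 5.
Latitude subsquare b = 1; +1 → 2 = c.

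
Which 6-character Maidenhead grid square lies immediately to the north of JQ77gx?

JQ78ga

Latitude subsquare x = 23; +1 → 24, wraps to 0 = a, carry into square.
Latitude square 7; +1 → 8.
The longitude characters are unchanged.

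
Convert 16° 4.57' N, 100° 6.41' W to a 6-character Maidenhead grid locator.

DK96wb

Shift to the Maidenhead origin (180°W, 90°S): lon 79.8932, lat 106.0762.
Field: lon ⌊79.8932/20⌋ = 3 → D; lat ⌊106.0762/10⌋ = 10 → K.
Square: lon ⌊19.8932/2⌋ = 9; lat ⌊6.0762/1⌋ = 6.
Subsquare: lon ⌊1.8932/0.0833333⌋ = 22 → w; lat ⌊0.0762/0.0416667⌋ = 1 → b.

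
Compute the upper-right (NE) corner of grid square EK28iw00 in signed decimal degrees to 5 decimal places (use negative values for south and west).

Field E=4, K=10: +4·20° lon, +10·10° lat → SW at lon -100°, lat 10°.
Square 2, 8: +2·2° lon, +8·1° lat → SW at lon -96°, lat 18°.
Subsquare i=8, w=22: +8·0.0833333° lon, +22·0.0416667° lat → SW at lon -95.3333°, lat 18.9167°.
Extended square 0, 0: +0·0.00833333° lon, +0·0.00416667° lat → SW at lon -95.3333°, lat 18.9167°.
Cell spans 0.00833333° lon × 0.00416667° lat. NE corner is SW corner plus one full cell.
latitude 18.92083, longitude -95.32500.

18.92083, -95.32500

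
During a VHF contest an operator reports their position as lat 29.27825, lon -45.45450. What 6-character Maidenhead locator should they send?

GL79gg

Shift to the Maidenhead origin (180°W, 90°S): lon 134.5455, lat 119.2782.
Field: lon ⌊134.5455/20⌋ = 6 → G; lat ⌊119.2782/10⌋ = 11 → L.
Square: lon ⌊14.5455/2⌋ = 7; lat ⌊9.2782/1⌋ = 9.
Subsquare: lon ⌊0.5455/0.0833333⌋ = 6 → g; lat ⌊0.2782/0.0416667⌋ = 6 → g.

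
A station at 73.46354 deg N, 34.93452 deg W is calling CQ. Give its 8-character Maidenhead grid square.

HQ23ml71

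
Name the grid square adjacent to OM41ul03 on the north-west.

Longitude extended square 0; −1 → -1, wraps to 9, carry into subsquare.
Longitude subsquare u = 20; −1 → 19 = t.
Latitude extended square 3; +1 → 4.

OM41tl94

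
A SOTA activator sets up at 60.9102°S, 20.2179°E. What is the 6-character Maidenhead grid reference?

Offset from 180°W / 90°S: lon 200.2179°, lat 29.0898°.
Field: 200.2179/20 → 10 → K, 29.0898/10 → 2 → C; chars KC.
Square: 0.2179/2 → 0, 9.0898/1 → 9; chars 09.
Subsquare: 0.2179/0.0833333 → 2 → c, 0.0898/0.0416667 → 2 → c; chars cc.

KC09cc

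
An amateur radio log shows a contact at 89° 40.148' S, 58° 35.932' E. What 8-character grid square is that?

LA90hh19

Shift to the Maidenhead origin (180°W, 90°S): lon 238.59887, lat 0.33087.
Field: 238.59887/20 → 11 → L, 0.33087/10 → 0 → A; chars LA.
Square: 18.59887/2 → 9, 0.33087/1 → 0; chars 90.
Subsquare: 0.59887/0.0833333 → 7 → h, 0.33087/0.0416667 → 7 → h; chars hh.
Extended square: 0.01553/0.00833333 → 1, 0.03920/0.00416667 → 9; chars 19.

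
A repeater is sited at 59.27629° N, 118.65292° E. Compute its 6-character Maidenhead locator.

OO99hg

Add 180° to longitude and 90° to latitude: 298.6529, 149.2763.
Field: lon ⌊298.6529/20⌋ = 14 → O; lat ⌊149.2763/10⌋ = 14 → O.
Square: lon ⌊18.6529/2⌋ = 9; lat ⌊9.2763/1⌋ = 9.
Subsquare: lon ⌊0.6529/0.0833333⌋ = 7 → h; lat ⌊0.2763/0.0416667⌋ = 6 → g.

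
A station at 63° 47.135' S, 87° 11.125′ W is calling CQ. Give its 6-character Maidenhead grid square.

EC66jf

Offset from 180°W / 90°S: lon 92.8146°, lat 26.2144°.
Field (20°×10°, letters A–R): lon ⌊92.8146/20⌋ = 4 → E; lat ⌊26.2144/10⌋ = 2 → C.
Square (2°×1°, digits 0–9): lon ⌊12.8146/2⌋ = 6; lat ⌊6.2144/1⌋ = 6.
Subsquare (5′×2.5′, letters a–x): lon ⌊0.8146/0.0833333⌋ = 9 → j; lat ⌊0.2144/0.0416667⌋ = 5 → f.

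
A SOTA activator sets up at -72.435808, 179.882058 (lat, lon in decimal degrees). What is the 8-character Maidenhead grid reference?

RB97wn55

Add 180° to longitude and 90° to latitude: 359.88206, 17.56419.
Field: lon ⌊359.88206/20⌋ = 17 → R; lat ⌊17.56419/10⌋ = 1 → B.
Square: lon ⌊19.88206/2⌋ = 9; lat ⌊7.56419/1⌋ = 7.
Subsquare: lon ⌊1.88206/0.0833333⌋ = 22 → w; lat ⌊0.56419/0.0416667⌋ = 13 → n.
Extended square: lon ⌊0.04872/0.00833333⌋ = 5; lat ⌊0.02253/0.00416667⌋ = 5.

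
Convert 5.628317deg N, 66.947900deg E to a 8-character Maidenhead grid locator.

Add 180° to longitude and 90° to latitude: 246.94790, 95.62832.
Field (20°×10°, letters A–R): 246.94790/20 → 12 → M, 95.62832/10 → 9 → J; chars MJ.
Square (2°×1°, digits 0–9): 6.94790/2 → 3, 5.62832/1 → 5; chars 35.
Subsquare (5′×2.5′, letters a–x): 0.94790/0.0833333 → 11 → l, 0.62832/0.0416667 → 15 → p; chars lp.
Extended square (30″×15″, digits 0–9): 0.03123/0.00833333 → 3, 0.00332/0.00416667 → 0; chars 30.

MJ35lp30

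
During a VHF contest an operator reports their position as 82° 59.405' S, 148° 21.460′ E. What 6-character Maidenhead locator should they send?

QA47ea

Offset from 180°W / 90°S: lon 328.3577°, lat 7.0099°.
Field: lon ⌊328.3577/20⌋ = 16 → Q; lat ⌊7.0099/10⌋ = 0 → A.
Square: lon ⌊8.3577/2⌋ = 4; lat ⌊7.0099/1⌋ = 7.
Subsquare: lon ⌊0.3577/0.0833333⌋ = 4 → e; lat ⌊0.0099/0.0416667⌋ = 0 → a.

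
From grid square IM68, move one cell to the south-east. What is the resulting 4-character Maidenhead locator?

IM77

Longitude square 6; +1 → 7.
Latitude square 8; −1 → 7.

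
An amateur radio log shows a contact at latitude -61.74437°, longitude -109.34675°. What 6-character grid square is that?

Add 180° to longitude and 90° to latitude: 70.6532, 28.2556.
Field: 70.6532/20 → 3 → D, 28.2556/10 → 2 → C; chars DC.
Square: 10.6532/2 → 5, 8.2556/1 → 8; chars 58.
Subsquare: 0.6532/0.0833333 → 7 → h, 0.2556/0.0416667 → 6 → g; chars hg.

DC58hg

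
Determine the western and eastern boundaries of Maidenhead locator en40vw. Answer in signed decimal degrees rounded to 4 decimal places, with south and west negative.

-90.2500, -90.1667

Field E=4, N=13: +4·20° lon, +13·10° lat → SW at lon -100°, lat 40°.
Square 4, 0: +4·2° lon, +0·1° lat → SW at lon -92°, lat 40°.
Subsquare v=21, w=22: +21·0.0833333° lon, +22·0.0416667° lat → SW at lon -90.25°, lat 40.9167°.
Cell spans 0.0833333° lon × 0.0416667° lat.
west -90.2500, east -90.1667.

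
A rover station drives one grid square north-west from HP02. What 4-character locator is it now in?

GP93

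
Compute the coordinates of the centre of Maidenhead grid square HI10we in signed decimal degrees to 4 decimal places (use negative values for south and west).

-9.8125, -36.1250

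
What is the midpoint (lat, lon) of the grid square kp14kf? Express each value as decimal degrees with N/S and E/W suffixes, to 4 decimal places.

64.2292° N, 22.8750° E

Field K=10, P=15: +10·20° lon, +15·10° lat → SW at lon 20°, lat 60°.
Square 1, 4: +1·2° lon, +4·1° lat → SW at lon 22°, lat 64°.
Subsquare k=10, f=5: +10·0.0833333° lon, +5·0.0416667° lat → SW at lon 22.8333°, lat 64.2083°.
Cell spans 0.0833333° lon × 0.0416667° lat. Centre is SW corner plus half of each.
latitude 64.2292° N, longitude 22.8750° E.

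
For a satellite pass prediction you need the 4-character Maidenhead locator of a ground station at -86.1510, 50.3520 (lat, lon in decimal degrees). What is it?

Shift to the Maidenhead origin (180°W, 90°S): lon 230.35, lat 3.85.
Field: 230.35/20 → 11 → L, 3.85/10 → 0 → A; chars LA.
Square: 10.35/2 → 5, 3.85/1 → 3; chars 53.

LA53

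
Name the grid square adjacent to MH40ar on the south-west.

MH30xq

Longitude subsquare a = 0; −1 → -1, wraps to 23 = x, carry into square.
Longitude square 4; −1 → 3.
Latitude subsquare r = 17; −1 → 16 = q.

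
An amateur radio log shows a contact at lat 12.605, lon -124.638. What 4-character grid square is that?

CK72

Add 180° to longitude and 90° to latitude: 55.36, 102.61.
Field (20°×10°, letters A–R): 55.36/20 → 2 → C, 102.61/10 → 10 → K; chars CK.
Square (2°×1°, digits 0–9): 15.36/2 → 7, 2.61/1 → 2; chars 72.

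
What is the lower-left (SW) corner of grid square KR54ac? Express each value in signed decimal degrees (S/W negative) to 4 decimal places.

Field K=10, R=17: +10·20° lon, +17·10° lat → SW at lon 20°, lat 80°.
Square 5, 4: +5·2° lon, +4·1° lat → SW at lon 30°, lat 84°.
Subsquare a=0, c=2: +0·0.0833333° lon, +2·0.0416667° lat → SW at lon 30°, lat 84.0833°.
latitude 84.0833, longitude 30.0000.

84.0833, 30.0000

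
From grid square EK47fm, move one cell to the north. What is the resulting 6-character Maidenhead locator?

EK47fn

Latitude subsquare m = 12; +1 → 13 = n.
The longitude characters are unchanged.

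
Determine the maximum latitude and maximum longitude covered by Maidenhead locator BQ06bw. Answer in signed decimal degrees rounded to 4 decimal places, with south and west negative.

76.9583, -159.8333

Field B=1, Q=16: +1·20° lon, +16·10° lat → SW at lon -160°, lat 70°.
Square 0, 6: +0·2° lon, +6·1° lat → SW at lon -160°, lat 76°.
Subsquare b=1, w=22: +1·0.0833333° lon, +22·0.0416667° lat → SW at lon -159.917°, lat 76.9167°.
Cell spans 0.0833333° lon × 0.0416667° lat. NE corner is SW corner plus one full cell.
latitude 76.9583, longitude -159.8333.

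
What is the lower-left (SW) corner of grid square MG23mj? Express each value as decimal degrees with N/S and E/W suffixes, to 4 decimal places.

26.6250° S, 65.0000° E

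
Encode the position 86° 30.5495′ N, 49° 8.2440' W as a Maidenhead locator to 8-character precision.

GR56km32

Shift to the Maidenhead origin (180°W, 90°S): lon 130.86260, lat 176.50916.
Field (20°×10°, letters A–R): 130.86260/20 → 6 → G, 176.50916/10 → 17 → R; chars GR.
Square (2°×1°, digits 0–9): 10.86260/2 → 5, 6.50916/1 → 6; chars 56.
Subsquare (5′×2.5′, letters a–x): 0.86260/0.0833333 → 10 → k, 0.50916/0.0416667 → 12 → m; chars km.
Extended square (30″×15″, digits 0–9): 0.02927/0.00833333 → 3, 0.00916/0.00416667 → 2; chars 32.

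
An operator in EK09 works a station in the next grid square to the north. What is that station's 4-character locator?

EL00

Latitude square 9; +1 → 10, wraps to 0, carry into field.
Latitude field K = 10; +1 → 11 = L.
The longitude characters are unchanged.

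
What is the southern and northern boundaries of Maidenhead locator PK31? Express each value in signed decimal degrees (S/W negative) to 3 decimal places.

11.000, 12.000

Field P=15, K=10: +15·20° lon, +10·10° lat → SW at lon 120°, lat 10°.
Square 3, 1: +3·2° lon, +1·1° lat → SW at lon 126°, lat 11°.
Cell spans 2° lon × 1° lat.
south 11.000, north 12.000.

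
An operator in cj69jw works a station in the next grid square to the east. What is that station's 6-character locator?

Longitude subsquare j = 9; +1 → 10 = k.
The latitude characters are unchanged.

CJ69kw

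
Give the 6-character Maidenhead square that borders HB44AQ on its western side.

HB34xq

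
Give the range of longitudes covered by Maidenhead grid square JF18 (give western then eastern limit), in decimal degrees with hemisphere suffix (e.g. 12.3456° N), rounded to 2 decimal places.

2.00° E, 4.00° E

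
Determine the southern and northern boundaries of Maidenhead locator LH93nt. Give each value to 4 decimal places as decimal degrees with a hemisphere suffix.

Field L=11, H=7: +11·20° lon, +7·10° lat → SW at lon 40°, lat -20°.
Square 9, 3: +9·2° lon, +3·1° lat → SW at lon 58°, lat -17°.
Subsquare n=13, t=19: +13·0.0833333° lon, +19·0.0416667° lat → SW at lon 59.0833°, lat -16.2083°.
Cell spans 0.0833333° lon × 0.0416667° lat.
south 16.2083° S, north 16.1667° S.

16.2083° S, 16.1667° S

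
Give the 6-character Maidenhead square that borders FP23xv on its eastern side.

Longitude subsquare x = 23; +1 → 24, wraps to 0 = a, carry into square.
Longitude square 2; +1 → 3.
The latitude characters are unchanged.

FP33av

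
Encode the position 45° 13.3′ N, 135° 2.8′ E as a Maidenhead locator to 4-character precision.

PN75

Add 180° to longitude and 90° to latitude: 315.05, 135.22.
Field (20°×10°, letters A–R): lon ⌊315.05/20⌋ = 15 → P; lat ⌊135.22/10⌋ = 13 → N.
Square (2°×1°, digits 0–9): lon ⌊15.05/2⌋ = 7; lat ⌊5.22/1⌋ = 5.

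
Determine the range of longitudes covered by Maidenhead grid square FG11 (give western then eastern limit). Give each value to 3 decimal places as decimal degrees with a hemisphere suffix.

78.000° W, 76.000° W

Field F=5, G=6: +5·20° lon, +6·10° lat → SW at lon -80°, lat -30°.
Square 1, 1: +1·2° lon, +1·1° lat → SW at lon -78°, lat -29°.
Cell spans 2° lon × 1° lat.
west 78.000° W, east 76.000° W.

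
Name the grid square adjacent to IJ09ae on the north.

IJ09af

Latitude subsquare e = 4; +1 → 5 = f.
The longitude characters are unchanged.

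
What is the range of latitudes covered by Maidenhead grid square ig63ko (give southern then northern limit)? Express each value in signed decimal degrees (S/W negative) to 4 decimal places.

Field I=8, G=6: +8·20° lon, +6·10° lat → SW at lon -20°, lat -30°.
Square 6, 3: +6·2° lon, +3·1° lat → SW at lon -8°, lat -27°.
Subsquare k=10, o=14: +10·0.0833333° lon, +14·0.0416667° lat → SW at lon -7.16667°, lat -26.4167°.
Cell spans 0.0833333° lon × 0.0416667° lat.
south -26.4167, north -26.3750.

-26.4167, -26.3750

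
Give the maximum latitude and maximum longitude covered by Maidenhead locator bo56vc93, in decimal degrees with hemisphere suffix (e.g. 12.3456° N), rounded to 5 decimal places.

56.10000° N, 148.16667° W

Field B=1, O=14: +1·20° lon, +14·10° lat → SW at lon -160°, lat 50°.
Square 5, 6: +5·2° lon, +6·1° lat → SW at lon -150°, lat 56°.
Subsquare v=21, c=2: +21·0.0833333° lon, +2·0.0416667° lat → SW at lon -148.25°, lat 56.0833°.
Extended square 9, 3: +9·0.00833333° lon, +3·0.00416667° lat → SW at lon -148.175°, lat 56.0958°.
Cell spans 0.00833333° lon × 0.00416667° lat. NE corner is SW corner plus one full cell.
latitude 56.10000° N, longitude 148.16667° W.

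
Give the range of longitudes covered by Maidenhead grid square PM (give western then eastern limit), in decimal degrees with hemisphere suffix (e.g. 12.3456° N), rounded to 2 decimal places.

120.00° E, 140.00° E

Field P=15, M=12: +15·20° lon, +12·10° lat → SW at lon 120°, lat 30°.
Cell spans 20° lon × 10° lat.
west 120.00° E, east 140.00° E.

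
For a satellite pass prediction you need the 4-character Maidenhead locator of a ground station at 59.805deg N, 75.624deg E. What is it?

MO79

Add 180° to longitude and 90° to latitude: 255.62, 149.81.
Field: 255.62/20 → 12 → M, 149.81/10 → 14 → O; chars MO.
Square: 15.62/2 → 7, 9.81/1 → 9; chars 79.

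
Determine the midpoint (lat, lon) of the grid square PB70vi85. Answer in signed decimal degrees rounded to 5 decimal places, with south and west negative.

Field P=15, B=1: +15·20° lon, +1·10° lat → SW at lon 120°, lat -80°.
Square 7, 0: +7·2° lon, +0·1° lat → SW at lon 134°, lat -80°.
Subsquare v=21, i=8: +21·0.0833333° lon, +8·0.0416667° lat → SW at lon 135.75°, lat -79.6667°.
Extended square 8, 5: +8·0.00833333° lon, +5·0.00416667° lat → SW at lon 135.817°, lat -79.6458°.
Cell spans 0.00833333° lon × 0.00416667° lat. Centre is SW corner plus half of each.
latitude -79.64375, longitude 135.82083.

-79.64375, 135.82083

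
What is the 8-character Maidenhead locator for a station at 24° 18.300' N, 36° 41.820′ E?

KL84ih33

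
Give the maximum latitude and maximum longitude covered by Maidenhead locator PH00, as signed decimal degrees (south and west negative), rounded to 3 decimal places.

-19.000, 122.000

Field P=15, H=7: +15·20° lon, +7·10° lat → SW at lon 120°, lat -20°.
Square 0, 0: +0·2° lon, +0·1° lat → SW at lon 120°, lat -20°.
Cell spans 2° lon × 1° lat. NE corner is SW corner plus one full cell.
latitude -19.000, longitude 122.000.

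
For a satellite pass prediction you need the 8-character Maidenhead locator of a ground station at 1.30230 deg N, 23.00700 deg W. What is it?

HJ81lh92

Add 180° to longitude and 90° to latitude: 156.99300, 91.30230.
Field: 156.99300/20 → 7 → H, 91.30230/10 → 9 → J; chars HJ.
Square: 16.99300/2 → 8, 1.30230/1 → 1; chars 81.
Subsquare: 0.99300/0.0833333 → 11 → l, 0.30230/0.0416667 → 7 → h; chars lh.
Extended square: 0.07633/0.00833333 → 9, 0.01063/0.00416667 → 2; chars 92.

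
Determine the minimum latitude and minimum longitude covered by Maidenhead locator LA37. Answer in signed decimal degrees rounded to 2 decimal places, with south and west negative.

-83.00, 46.00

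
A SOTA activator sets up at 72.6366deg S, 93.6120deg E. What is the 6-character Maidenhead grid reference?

Add 180° to longitude and 90° to latitude: 273.6120, 17.3634.
Field: lon ⌊273.6120/20⌋ = 13 → N; lat ⌊17.3634/10⌋ = 1 → B.
Square: lon ⌊13.6120/2⌋ = 6; lat ⌊7.3634/1⌋ = 7.
Subsquare: lon ⌊1.6120/0.0833333⌋ = 19 → t; lat ⌊0.3634/0.0416667⌋ = 8 → i.

NB67ti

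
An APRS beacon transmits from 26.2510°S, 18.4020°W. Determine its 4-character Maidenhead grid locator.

IG03

Add 180° to longitude and 90° to latitude: 161.60, 63.75.
Field: lon ⌊161.60/20⌋ = 8 → I; lat ⌊63.75/10⌋ = 6 → G.
Square: lon ⌊1.60/2⌋ = 0; lat ⌊3.75/1⌋ = 3.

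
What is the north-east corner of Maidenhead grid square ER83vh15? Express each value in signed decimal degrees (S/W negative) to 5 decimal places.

83.31667, -82.23333

Field E=4, R=17: +4·20° lon, +17·10° lat → SW at lon -100°, lat 80°.
Square 8, 3: +8·2° lon, +3·1° lat → SW at lon -84°, lat 83°.
Subsquare v=21, h=7: +21·0.0833333° lon, +7·0.0416667° lat → SW at lon -82.25°, lat 83.2917°.
Extended square 1, 5: +1·0.00833333° lon, +5·0.00416667° lat → SW at lon -82.2417°, lat 83.3125°.
Cell spans 0.00833333° lon × 0.00416667° lat. NE corner is SW corner plus one full cell.
latitude 83.31667, longitude -82.23333.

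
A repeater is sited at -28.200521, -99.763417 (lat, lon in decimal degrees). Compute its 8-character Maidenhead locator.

EG01ct81

Shift to the Maidenhead origin (180°W, 90°S): lon 80.23658, lat 61.79948.
Field: 80.23658/20 → 4 → E, 61.79948/10 → 6 → G; chars EG.
Square: 0.23658/2 → 0, 1.79948/1 → 1; chars 01.
Subsquare: 0.23658/0.0833333 → 2 → c, 0.79948/0.0416667 → 19 → t; chars ct.
Extended square: 0.06992/0.00833333 → 8, 0.00781/0.00416667 → 1; chars 81.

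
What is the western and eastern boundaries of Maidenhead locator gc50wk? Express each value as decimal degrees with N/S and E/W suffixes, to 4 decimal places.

48.1667° W, 48.0833° W

Field G=6, C=2: +6·20° lon, +2·10° lat → SW at lon -60°, lat -70°.
Square 5, 0: +5·2° lon, +0·1° lat → SW at lon -50°, lat -70°.
Subsquare w=22, k=10: +22·0.0833333° lon, +10·0.0416667° lat → SW at lon -48.1667°, lat -69.5833°.
Cell spans 0.0833333° lon × 0.0416667° lat.
west 48.1667° W, east 48.0833° W.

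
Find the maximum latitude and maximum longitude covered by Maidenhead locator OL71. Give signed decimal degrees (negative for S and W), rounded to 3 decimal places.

22.000, 116.000

Field O=14, L=11: +14·20° lon, +11·10° lat → SW at lon 100°, lat 20°.
Square 7, 1: +7·2° lon, +1·1° lat → SW at lon 114°, lat 21°.
Cell spans 2° lon × 1° lat. NE corner is SW corner plus one full cell.
latitude 22.000, longitude 116.000.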